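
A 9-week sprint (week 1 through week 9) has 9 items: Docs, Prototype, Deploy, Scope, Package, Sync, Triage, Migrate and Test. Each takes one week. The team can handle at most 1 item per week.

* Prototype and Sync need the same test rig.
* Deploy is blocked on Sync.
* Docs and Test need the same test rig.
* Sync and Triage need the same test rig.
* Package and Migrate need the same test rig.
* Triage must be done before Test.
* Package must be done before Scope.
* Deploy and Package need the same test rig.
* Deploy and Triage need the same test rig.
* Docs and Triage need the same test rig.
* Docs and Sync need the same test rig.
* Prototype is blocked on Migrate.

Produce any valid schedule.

Test -> week 8, Migrate -> week 1, Triage -> week 7, Deploy -> week 4, Package -> week 5, Scope -> week 6, Prototype -> week 2, Sync -> week 3, Docs -> week 9

Checking: Package(week 5) before Scope(week 6); Triage(week 7) before Test(week 8); Migrate(week 1) before Prototype(week 2); Sync(week 3) before Deploy(week 4); Docs(week 9) != Test(week 8); Package(week 5) != Migrate(week 1); Docs(week 9) != Triage(week 7); Sync(week 3) != Triage(week 7); Deploy(week 4) != Triage(week 7); Deploy(week 4) != Package(week 5); Docs(week 9) != Sync(week 3); Prototype(week 2) != Sync(week 3); max 1 per week (cap 1).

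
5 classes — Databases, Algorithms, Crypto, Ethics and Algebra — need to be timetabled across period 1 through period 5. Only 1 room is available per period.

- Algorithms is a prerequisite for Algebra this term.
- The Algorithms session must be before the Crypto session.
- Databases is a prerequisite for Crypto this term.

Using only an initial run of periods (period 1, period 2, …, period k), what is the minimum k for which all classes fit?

5

The precedence chain requires at least 2 distinct periods.
With at most 1 per period and 5 classes, at least 5 periods are needed.
5 works (last occupied period: period 5): for example Crypto in period 3; Ethics in period 5; Algebra in period 4; Databases in period 2; Algorithms in period 1.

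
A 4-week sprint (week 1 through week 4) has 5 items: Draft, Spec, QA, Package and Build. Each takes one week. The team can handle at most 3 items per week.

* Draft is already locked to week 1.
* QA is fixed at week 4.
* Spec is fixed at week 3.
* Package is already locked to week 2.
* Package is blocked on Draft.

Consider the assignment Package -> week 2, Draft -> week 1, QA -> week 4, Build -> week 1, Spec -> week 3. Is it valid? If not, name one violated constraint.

Yes, all constraints hold

QA is fixed at week 4 — holds.
The team can handle at most 3 items per week — holds.
Spec is fixed at week 3 — holds.
Package is blocked on Draft — holds.
Draft is already locked to week 1 — holds.
Package is already locked to week 2 — holds.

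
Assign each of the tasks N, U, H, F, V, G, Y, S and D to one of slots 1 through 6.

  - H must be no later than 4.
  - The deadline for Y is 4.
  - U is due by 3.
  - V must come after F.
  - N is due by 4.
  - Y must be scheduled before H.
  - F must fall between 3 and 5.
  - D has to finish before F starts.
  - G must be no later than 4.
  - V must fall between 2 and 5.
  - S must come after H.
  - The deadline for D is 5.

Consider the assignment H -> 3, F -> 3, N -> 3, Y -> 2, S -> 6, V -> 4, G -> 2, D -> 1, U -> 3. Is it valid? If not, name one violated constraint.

V must fall between 2 and 5 — holds.
The deadline for Y is 4 — holds.
S must come after H — holds.
F must fall between 3 and 5 — holds.
H must be no later than 4 — holds.
The deadline for D is 5 — holds.
N is due by 4 — holds.
Y must be scheduled before H — holds.
U is due by 3 — holds.
V must come after F — holds.
D has to finish before F starts — holds.
G must be no later than 4 — holds.

Yes, all constraints hold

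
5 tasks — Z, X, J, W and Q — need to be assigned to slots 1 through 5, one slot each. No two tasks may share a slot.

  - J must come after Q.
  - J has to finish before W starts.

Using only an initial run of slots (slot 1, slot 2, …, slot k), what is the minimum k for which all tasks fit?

5

The precedence chain requires at least 3 distinct slots.
With at most 1 per slot and 5 tasks, at least 5 slots are needed.
5 works (last occupied slot: 5): for example Q -> 1, W -> 3, J -> 2, X -> 5, Z -> 4.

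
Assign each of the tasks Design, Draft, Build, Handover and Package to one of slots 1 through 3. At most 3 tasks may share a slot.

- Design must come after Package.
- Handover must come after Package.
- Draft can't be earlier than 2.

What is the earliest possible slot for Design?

Precedence pushes Design to at least 2.
Design at 2 is achievable: Handover -> 2; Draft -> 2; Build -> 1; Package -> 1; Design -> 2.

2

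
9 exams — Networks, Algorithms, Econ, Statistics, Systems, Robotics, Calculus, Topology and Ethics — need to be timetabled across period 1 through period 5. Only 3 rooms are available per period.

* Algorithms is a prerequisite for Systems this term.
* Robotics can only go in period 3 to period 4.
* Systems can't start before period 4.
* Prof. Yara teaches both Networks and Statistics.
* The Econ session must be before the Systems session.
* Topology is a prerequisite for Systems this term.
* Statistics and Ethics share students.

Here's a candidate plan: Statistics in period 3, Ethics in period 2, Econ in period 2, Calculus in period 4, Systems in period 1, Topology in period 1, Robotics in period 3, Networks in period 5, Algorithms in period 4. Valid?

Invalid. Algorithms is a prerequisite for Systems this term.

Systems can't start before period 4 — violated.
Algorithms is a prerequisite for Systems this term — violated.
Topology is a prerequisite for Systems this term — violated.
Statistics and Ethics share students — holds.
Robotics can only go in period 3 to period 4 — holds.
The Econ session must be before the Systems session — violated.
Prof. Yara teaches both Networks and Statistics — holds.
Only 3 rooms are available per period — holds.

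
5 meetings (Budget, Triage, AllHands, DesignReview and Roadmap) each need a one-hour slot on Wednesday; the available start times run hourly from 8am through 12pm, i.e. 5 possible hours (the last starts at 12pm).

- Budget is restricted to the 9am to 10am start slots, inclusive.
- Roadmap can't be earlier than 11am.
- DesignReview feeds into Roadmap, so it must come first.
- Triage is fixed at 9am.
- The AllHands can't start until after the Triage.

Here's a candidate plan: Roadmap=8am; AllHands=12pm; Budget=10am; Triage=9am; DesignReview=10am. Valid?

No. Roadmap can't be earlier than 11am is not satisfied.

Budget is restricted to the 9am to 10am start slots, inclusive — holds.
Triage is fixed at 9am — holds.
The AllHands can't start until after the Triage — holds.
DesignReview feeds into Roadmap, so it must come first — violated.
Roadmap can't be earlier than 11am — violated.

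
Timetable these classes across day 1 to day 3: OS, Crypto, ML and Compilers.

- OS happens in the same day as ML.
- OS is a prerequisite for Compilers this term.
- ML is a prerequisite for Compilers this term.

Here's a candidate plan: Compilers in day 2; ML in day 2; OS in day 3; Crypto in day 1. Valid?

ML is a prerequisite for Compilers this term — violated.
OS is a prerequisite for Compilers this term — violated.
OS happens in the same day as ML — violated.

Invalid. OS is a prerequisite for Compilers this term.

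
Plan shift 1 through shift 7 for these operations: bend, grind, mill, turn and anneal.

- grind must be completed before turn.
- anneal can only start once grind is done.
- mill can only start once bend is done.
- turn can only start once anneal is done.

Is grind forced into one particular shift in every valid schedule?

No

grind can be shift 1 (e.g. grind -> shift 1; bend -> shift 1; anneal -> shift 2; mill -> shift 2; turn -> shift 3) or shift 2 (e.g. mill -> shift 2; grind -> shift 2; turn -> shift 4; bend -> shift 1; anneal -> shift 3).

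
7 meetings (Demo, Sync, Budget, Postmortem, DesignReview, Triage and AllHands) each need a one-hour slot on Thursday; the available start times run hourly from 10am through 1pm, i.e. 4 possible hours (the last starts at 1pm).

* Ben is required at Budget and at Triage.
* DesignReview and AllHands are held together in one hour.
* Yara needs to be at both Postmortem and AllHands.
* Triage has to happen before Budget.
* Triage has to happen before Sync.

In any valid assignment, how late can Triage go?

Downstream work caps Triage at 12pm.
Triage at 12pm is achievable: AllHands=11am; Triage=12pm; Budget=1pm; Demo=10am; DesignReview=11am; Postmortem=10am; Sync=1pm.

12pm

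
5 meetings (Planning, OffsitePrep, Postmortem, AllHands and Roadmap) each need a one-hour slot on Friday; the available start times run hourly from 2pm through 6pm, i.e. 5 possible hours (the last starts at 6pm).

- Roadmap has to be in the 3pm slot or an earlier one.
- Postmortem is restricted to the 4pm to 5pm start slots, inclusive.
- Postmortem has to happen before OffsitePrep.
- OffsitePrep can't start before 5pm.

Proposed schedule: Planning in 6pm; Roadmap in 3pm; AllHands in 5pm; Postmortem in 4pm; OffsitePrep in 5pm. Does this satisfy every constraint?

Yes

Postmortem is restricted to the 4pm to 5pm start slots, inclusive — holds.
Roadmap has to be in the 3pm slot or an earlier one — holds.
OffsitePrep can't start before 5pm — holds.
Postmortem has to happen before OffsitePrep — holds.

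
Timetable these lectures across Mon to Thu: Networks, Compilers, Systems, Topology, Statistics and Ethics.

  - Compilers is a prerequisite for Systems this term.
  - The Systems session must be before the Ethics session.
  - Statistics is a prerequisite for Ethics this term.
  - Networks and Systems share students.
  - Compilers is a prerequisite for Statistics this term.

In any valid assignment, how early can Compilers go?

Mon

Downstream work caps Compilers at Tue.
Compilers at Mon is achievable: Systems -> Tue; Statistics -> Tue; Networks -> Mon; Ethics -> Wed; Topology -> Mon; Compilers -> Mon.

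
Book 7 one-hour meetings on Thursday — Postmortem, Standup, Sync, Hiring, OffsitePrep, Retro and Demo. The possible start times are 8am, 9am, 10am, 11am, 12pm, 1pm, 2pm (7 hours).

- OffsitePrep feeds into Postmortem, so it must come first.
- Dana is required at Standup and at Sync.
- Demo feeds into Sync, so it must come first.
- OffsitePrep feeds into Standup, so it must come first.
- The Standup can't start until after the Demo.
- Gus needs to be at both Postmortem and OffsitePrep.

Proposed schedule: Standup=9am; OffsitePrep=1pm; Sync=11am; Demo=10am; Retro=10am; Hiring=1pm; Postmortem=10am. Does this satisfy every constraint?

OffsitePrep feeds into Postmortem, so it must come first — violated.
OffsitePrep feeds into Standup, so it must come first — violated.
The Standup can't start until after the Demo — violated.
Gus needs to be at both Postmortem and OffsitePrep — holds.
Demo feeds into Sync, so it must come first — holds.
Dana is required at Standup and at Sync — holds.

Invalid. OffsitePrep feeds into Standup, so it must come first.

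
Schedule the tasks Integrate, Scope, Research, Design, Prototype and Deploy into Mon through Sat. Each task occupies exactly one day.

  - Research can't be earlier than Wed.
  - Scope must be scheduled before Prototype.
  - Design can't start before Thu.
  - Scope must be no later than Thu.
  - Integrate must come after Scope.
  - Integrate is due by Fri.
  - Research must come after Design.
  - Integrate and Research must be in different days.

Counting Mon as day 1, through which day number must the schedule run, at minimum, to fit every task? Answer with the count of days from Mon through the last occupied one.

The precedence chain requires at least 2 distinct days.
Propagating the time windows through the other constraints, Research can't land before Fri — that is day 5 counting from Mon — so the schedule must run through at least 5 days.
5 works (last occupied day: Fri): for example Design=Thu; Integrate=Tue; Scope=Mon; Research=Fri; Deploy=Mon; Prototype=Tue.

5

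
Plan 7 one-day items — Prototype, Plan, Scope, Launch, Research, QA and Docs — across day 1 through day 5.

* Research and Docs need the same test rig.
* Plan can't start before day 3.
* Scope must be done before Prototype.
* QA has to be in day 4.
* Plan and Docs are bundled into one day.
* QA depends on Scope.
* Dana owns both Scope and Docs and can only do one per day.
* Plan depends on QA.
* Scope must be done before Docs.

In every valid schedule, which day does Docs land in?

day 5

Docs must be in the same day as Plan, which can't be before day 5, so Docs is at least day 5.
So Docs is pinned to day 5.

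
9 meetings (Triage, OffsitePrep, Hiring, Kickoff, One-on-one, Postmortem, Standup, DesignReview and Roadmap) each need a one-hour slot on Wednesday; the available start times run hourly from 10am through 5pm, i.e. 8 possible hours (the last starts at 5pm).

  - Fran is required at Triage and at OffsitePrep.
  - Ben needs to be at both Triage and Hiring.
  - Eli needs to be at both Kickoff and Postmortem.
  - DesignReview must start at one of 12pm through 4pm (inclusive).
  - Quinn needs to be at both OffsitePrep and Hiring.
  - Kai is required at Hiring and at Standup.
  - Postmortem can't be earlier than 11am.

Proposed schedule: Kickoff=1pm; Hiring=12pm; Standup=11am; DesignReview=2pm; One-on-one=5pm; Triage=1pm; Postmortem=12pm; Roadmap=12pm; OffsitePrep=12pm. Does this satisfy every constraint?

No — it violates: Quinn needs to be at both OffsitePrep and Hiring

Fran is required at Triage and at OffsitePrep — holds.
Eli needs to be at both Kickoff and Postmortem — holds.
DesignReview must start at one of 12pm through 4pm (inclusive) — holds.
Ben needs to be at both Triage and Hiring — holds.
Postmortem can't be earlier than 11am — holds.
Kai is required at Hiring and at Standup — holds.
Quinn needs to be at both OffsitePrep and Hiring — violated.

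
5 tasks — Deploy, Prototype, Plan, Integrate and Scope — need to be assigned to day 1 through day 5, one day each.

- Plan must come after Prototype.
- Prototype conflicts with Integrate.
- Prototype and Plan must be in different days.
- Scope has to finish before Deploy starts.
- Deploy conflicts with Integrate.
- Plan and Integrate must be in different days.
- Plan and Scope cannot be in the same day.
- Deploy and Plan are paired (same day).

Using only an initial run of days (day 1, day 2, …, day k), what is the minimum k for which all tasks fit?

The precedence chain requires at least 2 distinct days.
Could 2 days be enough, i.e. nothing placed later than day 2? No: Plan must come after Prototype (at day 1 or later) → {day 2}; Prototype must come before Plan (at day 2 or earlier) → {day 1}; Integrate can't share with Plan (day 2) → {day 1}; Integrate can't share with Prototype (day 1) → nothing is left.
So 2 days is not enough.
3 works (last occupied day: day 3): for example Integrate in day 3, Scope in day 1, Plan in day 2, Deploy in day 2, Prototype in day 1.

3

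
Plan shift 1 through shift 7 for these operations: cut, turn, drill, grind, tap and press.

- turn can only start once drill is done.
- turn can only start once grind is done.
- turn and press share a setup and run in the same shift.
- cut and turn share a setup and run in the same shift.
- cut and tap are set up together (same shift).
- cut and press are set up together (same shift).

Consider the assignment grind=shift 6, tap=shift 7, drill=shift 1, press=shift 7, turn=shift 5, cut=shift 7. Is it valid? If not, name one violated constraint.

turn and press share a setup and run in the same shift — violated.
cut and tap are set up together (same shift) — holds.
turn can only start once grind is done — violated.
turn can only start once drill is done — holds.
cut and press are set up together (same shift) — holds.
cut and turn share a setup and run in the same shift — violated.

Invalid. cut and turn share a setup and run in the same shift.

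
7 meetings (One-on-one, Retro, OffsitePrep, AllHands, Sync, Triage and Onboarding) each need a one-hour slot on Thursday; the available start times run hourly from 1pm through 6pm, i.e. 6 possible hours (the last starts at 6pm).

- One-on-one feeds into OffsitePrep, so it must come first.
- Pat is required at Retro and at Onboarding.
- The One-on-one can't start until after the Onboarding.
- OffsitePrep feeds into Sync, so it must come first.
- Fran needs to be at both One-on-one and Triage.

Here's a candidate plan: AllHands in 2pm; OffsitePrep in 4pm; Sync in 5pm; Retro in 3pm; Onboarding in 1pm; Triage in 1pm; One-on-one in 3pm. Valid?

Valid

Pat is required at Retro and at Onboarding — holds.
The One-on-one can't start until after the Onboarding — holds.
Fran needs to be at both One-on-one and Triage — holds.
One-on-one feeds into OffsitePrep, so it must come first — holds.
OffsitePrep feeds into Sync, so it must come first — holds.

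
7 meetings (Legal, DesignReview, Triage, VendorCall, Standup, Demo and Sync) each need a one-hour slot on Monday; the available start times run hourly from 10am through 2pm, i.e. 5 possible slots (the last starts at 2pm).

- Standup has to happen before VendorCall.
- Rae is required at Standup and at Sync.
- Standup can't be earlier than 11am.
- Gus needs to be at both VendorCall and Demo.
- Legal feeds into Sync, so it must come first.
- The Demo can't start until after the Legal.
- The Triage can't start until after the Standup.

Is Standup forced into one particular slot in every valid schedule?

No

Standup can be 11am (e.g. Triage in 12pm, VendorCall in 12pm, Standup in 11am, Legal in 10am, Sync in 12pm, DesignReview in 10am, Demo in 11am) or 12pm (e.g. Legal in 10am, Sync in 11am, DesignReview in 10am, VendorCall in 1pm, Standup in 12pm, Demo in 11am, Triage in 1pm).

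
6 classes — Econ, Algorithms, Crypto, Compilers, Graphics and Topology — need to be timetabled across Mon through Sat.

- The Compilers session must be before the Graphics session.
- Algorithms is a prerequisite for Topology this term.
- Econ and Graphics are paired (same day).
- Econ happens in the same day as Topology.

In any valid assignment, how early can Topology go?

Precedence pushes Topology to at least Tue.
Topology at Tue is achievable: Econ=Tue; Algorithms=Mon; Compilers=Mon; Crypto=Mon; Graphics=Tue; Topology=Tue.

Tue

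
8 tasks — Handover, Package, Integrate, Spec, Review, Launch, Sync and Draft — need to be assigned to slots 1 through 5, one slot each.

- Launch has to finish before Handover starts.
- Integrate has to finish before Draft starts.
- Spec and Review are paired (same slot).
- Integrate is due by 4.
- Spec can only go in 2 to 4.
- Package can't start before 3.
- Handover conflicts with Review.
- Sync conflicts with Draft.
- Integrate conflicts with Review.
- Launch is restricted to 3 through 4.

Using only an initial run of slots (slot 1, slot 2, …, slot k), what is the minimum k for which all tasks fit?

The precedence chain requires at least 2 distinct slots.
Propagating the time windows through the other constraints, Handover can't land before 4, so the schedule must run through at least slot 4.
4 works (last occupied slot: 4): for example Package=3, Launch=3, Draft=2, Handover=4, Integrate=1, Review=2, Sync=1, Spec=2.

4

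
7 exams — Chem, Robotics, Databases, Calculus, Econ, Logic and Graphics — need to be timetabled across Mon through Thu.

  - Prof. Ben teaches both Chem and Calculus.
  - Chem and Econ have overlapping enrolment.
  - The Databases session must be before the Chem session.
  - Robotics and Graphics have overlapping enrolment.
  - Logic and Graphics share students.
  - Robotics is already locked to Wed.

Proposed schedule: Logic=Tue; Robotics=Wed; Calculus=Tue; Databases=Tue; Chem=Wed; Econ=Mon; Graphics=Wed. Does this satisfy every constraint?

Chem and Econ have overlapping enrolment — holds.
Robotics is already locked to Wed — holds.
Logic and Graphics share students — holds.
Robotics and Graphics have overlapping enrolment — violated.
The Databases session must be before the Chem session — holds.
Prof. Ben teaches both Chem and Calculus — holds.

No. Robotics and Graphics have overlapping enrolment is not satisfied.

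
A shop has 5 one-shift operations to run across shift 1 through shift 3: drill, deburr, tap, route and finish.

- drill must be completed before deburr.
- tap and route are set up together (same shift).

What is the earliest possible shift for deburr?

shift 2

Precedence pushes deburr to at least shift 2.
deburr at shift 2 is achievable: drill -> shift 1, finish -> shift 1, route -> shift 1, tap -> shift 1, deburr -> shift 2.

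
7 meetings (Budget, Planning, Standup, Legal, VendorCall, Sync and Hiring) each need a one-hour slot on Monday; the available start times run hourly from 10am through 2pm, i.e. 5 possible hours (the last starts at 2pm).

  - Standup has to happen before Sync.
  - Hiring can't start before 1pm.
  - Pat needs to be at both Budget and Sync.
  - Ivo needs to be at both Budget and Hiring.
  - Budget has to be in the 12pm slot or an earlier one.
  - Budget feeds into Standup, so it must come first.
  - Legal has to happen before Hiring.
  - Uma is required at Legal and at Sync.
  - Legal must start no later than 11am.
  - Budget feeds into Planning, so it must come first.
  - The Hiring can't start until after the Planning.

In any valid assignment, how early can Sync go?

12pm

Precedence pushes Sync to at least 12pm.
Sync at 12pm is achievable: Standup=11am, VendorCall=10am, Sync=12pm, Budget=10am, Planning=11am, Legal=10am, Hiring=1pm.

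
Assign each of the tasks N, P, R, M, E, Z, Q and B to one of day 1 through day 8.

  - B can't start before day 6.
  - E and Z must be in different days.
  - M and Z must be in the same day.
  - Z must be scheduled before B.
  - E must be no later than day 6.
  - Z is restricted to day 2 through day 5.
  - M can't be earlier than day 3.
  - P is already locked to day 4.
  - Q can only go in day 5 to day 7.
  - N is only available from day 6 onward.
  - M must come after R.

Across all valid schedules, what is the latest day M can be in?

M is available from day 3; M must be in the same day as Z, which can't be after day 5, so M is at most day 5.
M at day 5 is achievable: E -> day 1; Z -> day 5; M -> day 5; B -> day 6; P -> day 4; N -> day 6; Q -> day 5; R -> day 1.

day 5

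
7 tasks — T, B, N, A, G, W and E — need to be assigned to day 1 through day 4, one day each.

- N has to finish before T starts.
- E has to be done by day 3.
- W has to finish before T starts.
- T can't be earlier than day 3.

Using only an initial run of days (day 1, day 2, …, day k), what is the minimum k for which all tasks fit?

The precedence chain requires at least 2 distinct days.
T can't be placed before day 3, so the schedule must run through at least day 3.
3 works (last occupied day: day 3): for example A in day 1, B in day 1, E in day 1, N in day 1, W in day 1, T in day 3, G in day 1.

3 days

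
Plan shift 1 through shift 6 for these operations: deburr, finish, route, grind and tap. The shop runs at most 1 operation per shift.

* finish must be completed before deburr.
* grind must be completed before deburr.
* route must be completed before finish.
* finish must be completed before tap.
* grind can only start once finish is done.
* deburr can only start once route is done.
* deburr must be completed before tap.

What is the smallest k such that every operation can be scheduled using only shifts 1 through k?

The precedence chain requires at least 5 distinct shifts.
With at most 1 per shift and 5 operations, at least 5 shifts are needed.
5 works (last occupied shift: shift 5): for example route in shift 1, tap in shift 5, grind in shift 3, deburr in shift 4, finish in shift 2.

5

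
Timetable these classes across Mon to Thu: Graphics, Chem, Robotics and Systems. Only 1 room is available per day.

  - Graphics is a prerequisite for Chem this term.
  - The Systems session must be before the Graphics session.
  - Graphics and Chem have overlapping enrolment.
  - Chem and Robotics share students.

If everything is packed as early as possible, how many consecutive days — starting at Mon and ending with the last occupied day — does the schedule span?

4 days

The precedence chain requires at least 3 distinct days.
With at most 1 per day and 4 classes, at least 4 days are needed.
4 works (last occupied day: Thu): for example Graphics=Tue, Chem=Wed, Robotics=Thu, Systems=Mon.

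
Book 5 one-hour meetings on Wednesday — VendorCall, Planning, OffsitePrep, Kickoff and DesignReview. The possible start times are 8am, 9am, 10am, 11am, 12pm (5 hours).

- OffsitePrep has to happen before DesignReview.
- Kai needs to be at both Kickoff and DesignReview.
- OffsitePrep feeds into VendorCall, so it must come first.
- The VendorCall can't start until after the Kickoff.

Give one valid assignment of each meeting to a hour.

DesignReview in 9am, OffsitePrep in 8am, Kickoff in 8am, Planning in 8am, VendorCall in 9am

Checking: Kickoff(8am) before VendorCall(9am); OffsitePrep(8am) before VendorCall(9am); OffsitePrep(8am) before DesignReview(9am); Kickoff(8am) != DesignReview(9am).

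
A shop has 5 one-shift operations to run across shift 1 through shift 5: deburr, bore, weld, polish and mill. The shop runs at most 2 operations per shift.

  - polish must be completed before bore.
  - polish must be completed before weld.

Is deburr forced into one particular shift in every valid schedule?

No

deburr can be shift 1 (e.g. polish -> shift 1, mill -> shift 3, bore -> shift 2, deburr -> shift 1, weld -> shift 2) or shift 2 (e.g. deburr -> shift 2; bore -> shift 2; polish -> shift 1; mill -> shift 1; weld -> shift 3).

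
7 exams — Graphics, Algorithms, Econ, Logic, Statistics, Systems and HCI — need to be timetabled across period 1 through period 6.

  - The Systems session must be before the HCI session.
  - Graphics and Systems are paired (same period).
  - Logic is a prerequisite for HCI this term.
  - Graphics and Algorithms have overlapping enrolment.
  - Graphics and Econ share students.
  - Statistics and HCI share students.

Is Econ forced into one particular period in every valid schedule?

Econ can be period 1 (e.g. Statistics in period 1; Econ in period 1; Systems in period 2; HCI in period 3; Graphics in period 2; Logic in period 1; Algorithms in period 1) or period 2 (e.g. HCI -> period 2, Logic -> period 1, Statistics -> period 1, Econ -> period 2, Systems -> period 1, Graphics -> period 1, Algorithms -> period 2).

No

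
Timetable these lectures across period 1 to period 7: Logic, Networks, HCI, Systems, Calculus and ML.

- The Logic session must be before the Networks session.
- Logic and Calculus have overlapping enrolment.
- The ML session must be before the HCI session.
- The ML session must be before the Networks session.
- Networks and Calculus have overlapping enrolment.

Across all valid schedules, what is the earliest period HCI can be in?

Precedence pushes HCI to at least period 2.
HCI at period 2 is achievable: HCI=period 2; Networks=period 2; Calculus=period 3; ML=period 1; Logic=period 1; Systems=period 1.

period 2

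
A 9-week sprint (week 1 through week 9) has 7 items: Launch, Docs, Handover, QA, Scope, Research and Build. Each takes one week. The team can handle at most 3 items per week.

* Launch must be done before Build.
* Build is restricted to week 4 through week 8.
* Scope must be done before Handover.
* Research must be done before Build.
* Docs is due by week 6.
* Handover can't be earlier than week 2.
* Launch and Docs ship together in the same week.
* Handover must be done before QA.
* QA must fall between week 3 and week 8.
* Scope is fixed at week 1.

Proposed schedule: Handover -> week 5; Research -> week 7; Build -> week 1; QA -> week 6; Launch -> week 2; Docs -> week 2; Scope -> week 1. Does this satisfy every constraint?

The team can handle at most 3 items per week — holds.
Scope must be done before Handover — holds.
Handover must be done before QA — holds.
QA must fall between week 3 and week 8 — holds.
Launch must be done before Build — violated.
Build is restricted to week 4 through week 8 — violated.
Docs is due by week 6 — holds.
Research must be done before Build — violated.
Scope is fixed at week 1 — holds.
Launch and Docs ship together in the same week — holds.
Handover can't be earlier than week 2 — holds.

No. Research must be done before Build is not satisfied.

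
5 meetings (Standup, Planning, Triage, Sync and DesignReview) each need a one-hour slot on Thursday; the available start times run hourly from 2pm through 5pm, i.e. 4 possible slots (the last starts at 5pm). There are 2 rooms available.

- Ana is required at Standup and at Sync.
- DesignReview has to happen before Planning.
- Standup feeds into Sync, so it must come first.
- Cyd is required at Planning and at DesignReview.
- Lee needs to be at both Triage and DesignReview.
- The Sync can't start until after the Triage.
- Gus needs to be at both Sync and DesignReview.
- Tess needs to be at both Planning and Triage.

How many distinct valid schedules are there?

Splitting on Standup: it can be 2pm (14), 3pm (13), 4pm (9). Listing each branch's schedules as (Planning, Triage, Sync, DesignReview):
Standup=2pm: (3pm,4pm,5pm,2pm) (4pm,2pm,4pm,3pm) (4pm,2pm,5pm,3pm) (4pm,3pm,4pm,2pm) (4pm,3pm,5pm,2pm) (5pm,2pm,3pm,4pm) (5pm,2pm,4pm,3pm) (5pm,2pm,5pm,3pm) (5pm,2pm,5pm,4pm) (5pm,3pm,4pm,2pm) (5pm,3pm,5pm,2pm) (5pm,3pm,5pm,4pm) (5pm,4pm,5pm,2pm) (5pm,4pm,5pm,3pm) — 14.
Standup=3pm: (3pm,4pm,5pm,2pm) (4pm,2pm,4pm,3pm) (4pm,2pm,5pm,3pm) (4pm,3pm,4pm,2pm) (4pm,3pm,5pm,2pm) (5pm,2pm,4pm,3pm) (5pm,2pm,5pm,3pm) (5pm,2pm,5pm,4pm) (5pm,3pm,4pm,2pm) (5pm,3pm,5pm,2pm) (5pm,3pm,5pm,4pm) (5pm,4pm,5pm,2pm) (5pm,4pm,5pm,3pm) — 13.
Standup=4pm: (3pm,4pm,5pm,2pm) (4pm,2pm,5pm,3pm) (4pm,3pm,5pm,2pm) (5pm,2pm,5pm,3pm) (5pm,2pm,5pm,4pm) (5pm,3pm,5pm,2pm) (5pm,3pm,5pm,4pm) (5pm,4pm,5pm,2pm) (5pm,4pm,5pm,3pm) — 9.
Summing: 14 + 13 + 9 = 36.

36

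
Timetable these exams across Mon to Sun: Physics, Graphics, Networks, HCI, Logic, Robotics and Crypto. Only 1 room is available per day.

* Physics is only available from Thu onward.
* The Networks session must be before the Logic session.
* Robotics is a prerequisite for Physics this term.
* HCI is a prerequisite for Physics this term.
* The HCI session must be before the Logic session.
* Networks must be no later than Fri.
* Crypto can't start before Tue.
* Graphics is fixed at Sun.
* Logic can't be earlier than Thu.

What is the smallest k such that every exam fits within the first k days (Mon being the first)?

The precedence chain requires at least 2 distinct days.
With at most 1 per day and 7 exams, at least 7 days are needed.
Graphics can't be placed before Sun — that is day 7 counting from Mon — so the schedule must run through at least 7 days.
7 works (last occupied day: Sun): for example Physics in Thu; Crypto in Sat; HCI in Tue; Robotics in Wed; Networks in Mon; Logic in Fri; Graphics in Sun.

7 days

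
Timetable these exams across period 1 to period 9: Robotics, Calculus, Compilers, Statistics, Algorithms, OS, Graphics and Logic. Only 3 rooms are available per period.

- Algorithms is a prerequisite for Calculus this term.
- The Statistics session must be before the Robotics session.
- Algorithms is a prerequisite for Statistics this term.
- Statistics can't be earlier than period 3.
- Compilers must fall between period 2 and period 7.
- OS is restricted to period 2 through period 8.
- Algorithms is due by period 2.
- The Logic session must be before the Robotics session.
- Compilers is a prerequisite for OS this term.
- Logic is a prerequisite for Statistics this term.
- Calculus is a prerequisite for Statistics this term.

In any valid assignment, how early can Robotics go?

period 4

Precedence pushes Robotics to at least period 4.
Robotics at period 4 is achievable: Compilers -> period 2; Statistics -> period 3; OS -> period 3; Graphics -> period 1; Robotics -> period 4; Algorithms -> period 1; Calculus -> period 2; Logic -> period 1.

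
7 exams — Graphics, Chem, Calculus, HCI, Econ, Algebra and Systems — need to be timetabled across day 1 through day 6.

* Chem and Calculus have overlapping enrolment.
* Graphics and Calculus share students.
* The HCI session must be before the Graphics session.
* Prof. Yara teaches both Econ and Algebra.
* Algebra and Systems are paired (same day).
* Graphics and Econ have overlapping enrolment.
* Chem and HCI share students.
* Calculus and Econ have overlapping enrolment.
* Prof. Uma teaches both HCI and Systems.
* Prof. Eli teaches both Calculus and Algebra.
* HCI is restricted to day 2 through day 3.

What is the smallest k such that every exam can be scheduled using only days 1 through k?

3

The precedence chain requires at least 2 distinct days.
Propagating the time windows through the other constraints, Graphics can't land before day 3, so the schedule must run through at least day 3.
3 works (last occupied day: day 3): for example Chem in day 1, Algebra in day 3, Systems in day 3, HCI in day 2, Graphics in day 3, Calculus in day 2, Econ in day 1.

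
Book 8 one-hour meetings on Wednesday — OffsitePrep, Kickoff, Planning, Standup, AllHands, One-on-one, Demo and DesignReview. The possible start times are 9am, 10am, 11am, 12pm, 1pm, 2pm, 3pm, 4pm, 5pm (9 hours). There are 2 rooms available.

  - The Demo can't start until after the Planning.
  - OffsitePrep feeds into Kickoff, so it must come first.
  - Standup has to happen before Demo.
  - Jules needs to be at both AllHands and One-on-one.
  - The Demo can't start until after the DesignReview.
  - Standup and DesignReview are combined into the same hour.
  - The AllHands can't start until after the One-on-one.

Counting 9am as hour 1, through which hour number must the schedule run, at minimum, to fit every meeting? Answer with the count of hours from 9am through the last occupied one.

The precedence chain requires at least 2 distinct hours.
With at most 2 per hour and 8 meetings, at least 4 hours are needed.
4 works (last occupied hour: 12pm): for example AllHands in 12pm; Planning in 9am; Standup in 10am; One-on-one in 11am; OffsitePrep in 9am; DesignReview in 10am; Kickoff in 12pm; Demo in 11am.

4 hours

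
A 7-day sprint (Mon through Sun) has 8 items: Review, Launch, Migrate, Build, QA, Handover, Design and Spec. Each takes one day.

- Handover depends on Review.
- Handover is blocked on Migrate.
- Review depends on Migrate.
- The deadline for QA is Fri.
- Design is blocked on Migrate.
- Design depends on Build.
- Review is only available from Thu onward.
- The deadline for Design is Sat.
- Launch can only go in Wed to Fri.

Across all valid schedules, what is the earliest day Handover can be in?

Precedence pushes Handover to at least Fri.
Handover at Fri is achievable: Handover=Fri, Build=Mon, Launch=Wed, Design=Tue, Review=Thu, QA=Mon, Spec=Mon, Migrate=Mon.

Fri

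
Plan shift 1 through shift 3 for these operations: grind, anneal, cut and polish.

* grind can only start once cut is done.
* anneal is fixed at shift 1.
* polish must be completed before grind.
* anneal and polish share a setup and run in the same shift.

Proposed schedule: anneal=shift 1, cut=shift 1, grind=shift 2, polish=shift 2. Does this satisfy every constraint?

anneal is fixed at shift 1 — holds.
anneal and polish share a setup and run in the same shift — violated.
polish must be completed before grind — violated.
grind can only start once cut is done — holds.

No. anneal and polish share a setup and run in the same shift is not satisfied.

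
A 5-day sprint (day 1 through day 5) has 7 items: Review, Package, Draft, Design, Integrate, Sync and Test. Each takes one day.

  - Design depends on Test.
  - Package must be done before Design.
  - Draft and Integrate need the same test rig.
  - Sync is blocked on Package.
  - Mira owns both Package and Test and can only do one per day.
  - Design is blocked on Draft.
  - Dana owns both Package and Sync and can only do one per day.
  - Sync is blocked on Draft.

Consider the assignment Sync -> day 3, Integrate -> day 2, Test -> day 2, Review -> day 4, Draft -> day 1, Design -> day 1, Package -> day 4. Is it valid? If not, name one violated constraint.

Design depends on Test — violated.
Dana owns both Package and Sync and can only do one per day — holds.
Draft and Integrate need the same test rig — holds.
Mira owns both Package and Test and can only do one per day — holds.
Sync is blocked on Draft — holds.
Sync is blocked on Package — violated.
Package must be done before Design — violated.
Design is blocked on Draft — violated.

No — it violates: Package must be done before Design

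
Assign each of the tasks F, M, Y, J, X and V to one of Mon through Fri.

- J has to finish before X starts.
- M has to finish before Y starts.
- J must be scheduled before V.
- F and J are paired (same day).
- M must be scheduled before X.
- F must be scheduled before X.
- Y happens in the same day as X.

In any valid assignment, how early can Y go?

Precedence pushes Y to at least Tue.
Y at Tue is achievable: V -> Tue, M -> Mon, Y -> Tue, F -> Mon, J -> Mon, X -> Tue.

Tue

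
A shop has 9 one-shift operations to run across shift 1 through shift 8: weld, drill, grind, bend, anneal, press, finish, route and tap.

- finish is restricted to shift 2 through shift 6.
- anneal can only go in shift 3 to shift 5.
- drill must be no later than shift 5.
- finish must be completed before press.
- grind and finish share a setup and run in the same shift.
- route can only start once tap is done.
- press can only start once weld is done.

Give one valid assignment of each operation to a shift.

grind=shift 2, finish=shift 2, weld=shift 1, anneal=shift 3, route=shift 2, press=shift 3, bend=shift 1, drill=shift 1, tap=shift 1

Checking: weld(shift 1) before press(shift 3); finish(shift 2) before press(shift 3); tap(shift 1) before route(shift 2); grind = finish = shift 2; finish=shift 2 in [shift 2,shift 6]; anneal=shift 3 in [shift 3,shift 5]; drill=shift 1 in [shift 1,shift 5].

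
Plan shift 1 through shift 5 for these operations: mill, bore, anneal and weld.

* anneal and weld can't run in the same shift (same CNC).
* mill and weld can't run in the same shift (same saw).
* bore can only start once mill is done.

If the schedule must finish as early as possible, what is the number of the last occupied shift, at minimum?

2

The precedence chain requires at least 2 distinct shifts.
2 works (last occupied shift: shift 2): for example anneal=shift 1; mill=shift 1; bore=shift 2; weld=shift 2.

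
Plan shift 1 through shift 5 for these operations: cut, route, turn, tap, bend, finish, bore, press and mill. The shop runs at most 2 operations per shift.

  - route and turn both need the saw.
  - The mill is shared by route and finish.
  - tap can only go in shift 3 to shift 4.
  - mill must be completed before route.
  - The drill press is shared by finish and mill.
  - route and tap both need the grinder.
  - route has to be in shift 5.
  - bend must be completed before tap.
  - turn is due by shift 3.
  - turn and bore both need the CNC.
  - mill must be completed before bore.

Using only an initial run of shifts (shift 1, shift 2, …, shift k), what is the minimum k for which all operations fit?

The precedence chain requires at least 2 distinct shifts.
With at most 2 per shift and 9 operations, at least 5 shifts are needed.
route can't be placed before shift 5, so the schedule must run through at least shift 5.
5 works (last occupied shift: shift 5): for example cut -> shift 3; bore -> shift 2; mill -> shift 1; tap -> shift 3; route -> shift 5; press -> shift 4; turn -> shift 1; bend -> shift 2; finish -> shift 4.

5 shifts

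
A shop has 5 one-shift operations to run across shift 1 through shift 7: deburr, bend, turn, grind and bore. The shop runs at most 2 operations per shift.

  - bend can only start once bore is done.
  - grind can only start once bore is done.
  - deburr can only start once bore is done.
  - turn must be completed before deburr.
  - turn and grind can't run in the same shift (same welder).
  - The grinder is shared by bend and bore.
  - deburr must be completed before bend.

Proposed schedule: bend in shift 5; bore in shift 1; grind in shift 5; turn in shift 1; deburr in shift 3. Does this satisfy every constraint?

The shop runs at most 2 operations per shift — holds.
turn and grind can't run in the same shift (same welder) — holds.
grind can only start once bore is done — holds.
deburr must be completed before bend — holds.
The grinder is shared by bend and bore — holds.
deburr can only start once bore is done — holds.
turn must be completed before deburr — holds.
bend can only start once bore is done — holds.

Valid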